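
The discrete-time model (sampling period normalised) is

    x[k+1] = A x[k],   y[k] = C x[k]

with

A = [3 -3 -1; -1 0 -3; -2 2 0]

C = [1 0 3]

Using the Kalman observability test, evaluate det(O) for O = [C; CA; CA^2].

CA = [[-3, 3, -1]]
CA^2 = [[-10, 7, -6]]
Observability matrix O = [C; CA; CA^2] = [[1, 0, 3], [-3, 3, -1], [-10, 7, -6]]
Expanding along the first row, det(O) = 1·(3·(-6) - (-1)·7) - 0·((-3)·(-6) - (-1)·(-10)) + 3·((-3)·7 - 3·(-10)) = 1·(-11) - 0·8 + 3·9 = 16
Since det(O) ≠ 0, rank(O) = 3 and the system is completely observable.

16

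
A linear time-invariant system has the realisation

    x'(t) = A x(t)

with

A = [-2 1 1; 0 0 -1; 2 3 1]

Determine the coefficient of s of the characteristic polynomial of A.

-1

Expand det(sI - A) for the 3×3 matrix.
p(s) = s^3 + s^2 - s + 8.
(Check: constant term = det(-A) = (-1)^3 det A = 8; coefficient of s^2 = -tr A = 1.)
The coefficient of s is -1.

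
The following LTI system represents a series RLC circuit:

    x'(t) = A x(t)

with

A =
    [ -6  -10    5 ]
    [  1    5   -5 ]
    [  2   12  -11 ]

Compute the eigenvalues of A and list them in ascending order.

det(sI - A) = s^3 - (tr A)s^2 + (M11 + M22 + M33)s - det A, where Mii is the 2×2 principal minor of A obtained by deleting row i and column i.
tr A = (-6) + 5 + (-11) = -12; M11 = 5·(-11) - (-5)·12 = -55 - (-60) = 5; M22 = (-6)·(-11) - 5·2 = 66 - 10 = 56; M33 = (-6)·5 - (-10)·1 = -30 - (-10) = -20; sum of minors = 41.
det A = (-6)·(5·(-11) - (-5)·12) - (-10)·(1·(-11) - (-5)·2) + 5·(1·12 - 5·2) = (-6)·5 - (-10)·(-1) + 5·2 = -30.
So p(s) = det(sI - A) = s^3 + 12s^2 + 41s + 30.
Rational-root test: any integer root divides 30. Testing small divisors, s = -1 works: p(-1) = -1 + 12 + (-41) + 30 = 0, so (s + 1) is a factor.
Dividing, p(s) = (s + 1)(s^2 + 11s + 30).
Factor s^2 + 11s + 30: two numbers with sum -11 and product 30 are -5 and -6, so s^2 + 11s + 30 = (s + 5)(s + 6).
Hence p(s) = (s + 1) (s + 5) (s + 6), with roots -6, -5, -1.
All eigenvalues have negative real part, so the system is asymptotically stable.

-6, -5, -1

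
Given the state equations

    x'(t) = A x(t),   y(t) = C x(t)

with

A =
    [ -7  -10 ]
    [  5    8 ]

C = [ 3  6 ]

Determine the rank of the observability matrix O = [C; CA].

CA = [[9, 18]]
Observability matrix O = [C; CA] = [[3, 6], [9, 18]]
Every row of O is a scalar multiple of row 1 = [3, 6] (multipliers 1, 3), so the rows span a one-dimensional space.
O ≠ 0, hence rank(O) = 1.
rank(O) = 1 < n = 2, so the pair (A, C) is not completely observable.

1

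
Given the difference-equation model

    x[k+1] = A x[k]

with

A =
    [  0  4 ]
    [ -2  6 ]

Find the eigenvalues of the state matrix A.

2, 4

det(zI - A) = z^2 - (tr A)z + det A, with tr A = 0 + 6 = 6 and det A = 0·6 - 4·(-2) = 0 - (-8) = 8.
So p(z) = det(zI - A) = z^2 - 6z + 8.
Factor z^2 - 6z + 8: two numbers with sum 6 and product 8 are 4 and 2, so z^2 - 6z + 8 = (z - 4)(z - 2).
Hence p(z) = (z - 4) (z - 2), with roots 2, 4.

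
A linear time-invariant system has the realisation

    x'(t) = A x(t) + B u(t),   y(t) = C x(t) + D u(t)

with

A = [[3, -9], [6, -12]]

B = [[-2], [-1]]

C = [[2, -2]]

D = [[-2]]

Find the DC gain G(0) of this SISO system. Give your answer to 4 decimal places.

-2.6667

G(0) = C(-A)^{-1}B + D = -C A^{-1} B + D.
det A = 18, so A^{-1} = (1/18)·adj(A) = [[-2/3, 1/2], [-1/3, 1/6]]
A^{-1} B = [5/6, 1/2]^T
C A^{-1} B = 2/3
G(0) = D - C A^{-1} B = -2 - (2/3) = -8/3 ≈ -2.6667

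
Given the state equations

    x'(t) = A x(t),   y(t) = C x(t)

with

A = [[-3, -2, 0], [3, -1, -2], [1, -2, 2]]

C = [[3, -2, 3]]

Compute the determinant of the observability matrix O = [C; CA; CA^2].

-2924

CA = [[-12, -10, 10]]
CA^2 = [[16, 14, 40]]
Observability matrix O = [C; CA; CA^2] = [[3, -2, 3], [-12, -10, 10], [16, 14, 40]]
Expanding along the first row, det(O) = 3·((-10)·40 - 10·14) - (-2)·((-12)·40 - 10·16) + 3·((-12)·14 - (-10)·16) = 3·(-540) - (-2)·(-640) + 3·(-8) = -2924
Since det(O) ≠ 0, rank(O) = 3 and the system is completely observable.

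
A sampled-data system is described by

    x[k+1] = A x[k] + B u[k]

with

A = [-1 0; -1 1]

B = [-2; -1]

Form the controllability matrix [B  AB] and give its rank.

1

AB = [[2], [1]]
Controllability matrix C = [B  AB] = [[-2, 2], [-1, 1]]
Every column of C is a scalar multiple of column 1 = [-2, -1] (multipliers 1, -1), so the columns span a one-dimensional space.
C ≠ 0, hence rank(C) = 1.
rank(C) = 1 < n = 2, so the pair (A, B) is not completely controllable.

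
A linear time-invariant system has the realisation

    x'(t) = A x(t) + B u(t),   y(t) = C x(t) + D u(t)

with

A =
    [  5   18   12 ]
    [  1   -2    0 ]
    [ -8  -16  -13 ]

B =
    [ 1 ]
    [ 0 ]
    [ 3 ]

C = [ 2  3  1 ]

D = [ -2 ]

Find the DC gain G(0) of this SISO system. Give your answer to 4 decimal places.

9.3500

G(0) = C(-A)^{-1}B + D = -C A^{-1} B + D.
det A = -20, so A^{-1} = (1/-20)·adj(A) = [[-13/10, -21/10, -6/5], [-13/20, -31/20, -3/5], [8/5, 16/5, 7/5]]
A^{-1} B = [-49/10, -49/20, 29/5]^T
C A^{-1} B = -227/20
G(0) = D - C A^{-1} B = -2 - (-227/20) = 187/20 ≈ 9.3500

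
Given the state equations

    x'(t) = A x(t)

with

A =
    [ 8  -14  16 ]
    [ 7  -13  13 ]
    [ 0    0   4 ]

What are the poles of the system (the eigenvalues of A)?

-6, 1, 4

det(sI - A) = s^3 - (tr A)s^2 + (M11 + M22 + M33)s - det A, where Mii is the 2×2 principal minor of A obtained by deleting row i and column i.
tr A = 8 + (-13) + 4 = -1; M11 = (-13)·4 - 13·0 = -52 - 0 = -52; M22 = 8·4 - 16·0 = 32 - 0 = 32; M33 = 8·(-13) - (-14)·7 = -104 - (-98) = -6; sum of minors = -26.
det A = 8·((-13)·4 - 13·0) - (-14)·(7·4 - 13·0) + 16·(7·0 - (-13)·0) = 8·(-52) - (-14)·28 + 16·0 = -24.
So p(s) = det(sI - A) = s^3 + s^2 - 26s + 24.
Rational-root test: any integer root divides 24. Testing small divisors, s = 1 works: p(1) = 1 + 1 + (-26) + 24 = 0, so (s - 1) is a factor.
Dividing, p(s) = (s - 1)(s^2 + 2s - 24).
Factor s^2 + 2s - 24: two numbers with sum -2 and product -24 are 4 and -6, so s^2 + 2s - 24 = (s - 4)(s + 6).
Hence p(s) = (s - 4) (s - 1) (s + 6), with roots -6, 1, 4.
At least one eigenvalue has non-negative real part, so the system is not asymptotically stable.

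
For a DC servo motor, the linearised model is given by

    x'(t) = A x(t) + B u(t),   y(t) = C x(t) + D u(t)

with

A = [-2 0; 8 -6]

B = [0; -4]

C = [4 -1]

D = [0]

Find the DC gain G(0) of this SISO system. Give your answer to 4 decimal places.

0.6667

G(0) = C(-A)^{-1}B + D = -C A^{-1} B + D.
det A = 12, so A^{-1} = (1/12)·adj(A) = [[-1/2, 0], [-2/3, -1/6]]
A^{-1} B = [0, 2/3]^T
C A^{-1} B = -2/3
G(0) = D - C A^{-1} B = 0 - (-2/3) = 2/3 ≈ 0.6667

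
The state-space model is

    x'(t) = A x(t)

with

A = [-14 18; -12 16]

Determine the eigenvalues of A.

det(sI - A) = s^2 - (tr A)s + det A, with tr A = (-14) + 16 = 2 and det A = (-14)·16 - 18·(-12) = -224 - (-216) = -8.
So p(s) = det(sI - A) = s^2 - 2s - 8.
Factor s^2 - 2s - 8: two numbers with sum 2 and product -8 are 4 and -2, so s^2 - 2s - 8 = (s - 4)(s + 2).
Hence p(s) = (s - 4) (s + 2), with roots -2, 4.
At least one eigenvalue has non-negative real part, so the system is not asymptotically stable.

-2, 4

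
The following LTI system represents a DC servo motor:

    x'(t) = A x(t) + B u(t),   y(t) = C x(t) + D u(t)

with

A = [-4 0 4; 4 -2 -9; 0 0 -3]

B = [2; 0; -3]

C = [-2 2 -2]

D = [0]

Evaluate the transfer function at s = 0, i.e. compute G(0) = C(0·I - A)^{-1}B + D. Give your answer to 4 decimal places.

10.0000

G(0) = C(-A)^{-1}B + D = -C A^{-1} B + D.
det A = -24, so A^{-1} = (1/-24)·adj(A) = [[-1/4, 0, -1/3], [-1/2, -1/2, 5/6], [0, 0, -1/3]]
A^{-1} B = [1/2, -7/2, 1]^T
C A^{-1} B = -10
G(0) = D - C A^{-1} B = 0 - (-10) = 10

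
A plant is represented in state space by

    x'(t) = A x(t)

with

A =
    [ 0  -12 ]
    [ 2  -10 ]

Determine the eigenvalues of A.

-6, -4

det(sI - A) = s^2 - (tr A)s + det A, with tr A = 0 + (-10) = -10 and det A = 0·(-10) - (-12)·2 = 0 - (-24) = 24.
So p(s) = det(sI - A) = s^2 + 10s + 24.
Factor s^2 + 10s + 24: two numbers with sum -10 and product 24 are -4 and -6, so s^2 + 10s + 24 = (s + 4)(s + 6).
Hence p(s) = (s + 4) (s + 6), with roots -6, -4.
All eigenvalues have negative real part, so the system is asymptotically stable.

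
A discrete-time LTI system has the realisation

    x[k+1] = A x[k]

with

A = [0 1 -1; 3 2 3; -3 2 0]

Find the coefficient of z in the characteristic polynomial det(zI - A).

Expand det(zI - A) for the 3×3 matrix.
p(z) = z^3 - 2z^2 - 12z + 21.
(Check: constant term = det(-A) = (-1)^3 det A = 21; coefficient of z^2 = -tr A = -2.)
The coefficient of z is -12.

-12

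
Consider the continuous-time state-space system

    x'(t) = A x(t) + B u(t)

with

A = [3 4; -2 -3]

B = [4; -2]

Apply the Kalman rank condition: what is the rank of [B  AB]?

1

AB = [[4], [-2]]
Controllability matrix C = [B  AB] = [[4, 4], [-2, -2]]
Every column of C is a scalar multiple of column 1 = [4, -2] (multipliers 1, 1), so the columns span a one-dimensional space.
C ≠ 0, hence rank(C) = 1.
rank(C) = 1 < n = 2, so the pair (A, B) is not completely controllable.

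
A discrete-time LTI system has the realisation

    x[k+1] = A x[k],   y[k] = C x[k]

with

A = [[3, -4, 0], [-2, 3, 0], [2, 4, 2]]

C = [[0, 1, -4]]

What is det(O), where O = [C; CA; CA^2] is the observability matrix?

-200

CA = [[-10, -13, -8]]
CA^2 = [[-20, -31, -16]]
Observability matrix O = [C; CA; CA^2] = [[0, 1, -4], [-10, -13, -8], [-20, -31, -16]]
Expanding along the first row, det(O) = 0·((-13)·(-16) - (-8)·(-31)) - 1·((-10)·(-16) - (-8)·(-20)) + (-4)·((-10)·(-31) - (-13)·(-20)) = 0·(-40) - 1·0 + (-4)·50 = -200
Since det(O) ≠ 0, rank(O) = 3 and the system is completely observable.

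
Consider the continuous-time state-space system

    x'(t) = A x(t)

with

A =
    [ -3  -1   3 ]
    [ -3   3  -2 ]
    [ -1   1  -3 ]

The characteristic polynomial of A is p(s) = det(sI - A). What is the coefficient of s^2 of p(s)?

3

Expand det(sI - A) for the 3×3 matrix.
p(s) = s^3 + 3s^2 - 7s - 28.
(Check: constant term = det(-A) = (-1)^3 det A = -28; coefficient of s^2 = -tr A = 3.)
The coefficient of s^2 is 3.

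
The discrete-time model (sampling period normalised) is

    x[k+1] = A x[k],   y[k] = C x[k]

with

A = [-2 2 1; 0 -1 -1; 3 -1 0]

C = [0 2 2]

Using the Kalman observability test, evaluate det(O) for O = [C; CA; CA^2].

24

CA = [[6, -4, -2]]
CA^2 = [[-18, 18, 10]]
Observability matrix O = [C; CA; CA^2] = [[0, 2, 2], [6, -4, -2], [-18, 18, 10]]
Expanding along the first row, det(O) = 0·((-4)·10 - (-2)·18) - 2·(6·10 - (-2)·(-18)) + 2·(6·18 - (-4)·(-18)) = 0·(-4) - 2·24 + 2·36 = 24
Since det(O) ≠ 0, rank(O) = 3 and the system is completely observable.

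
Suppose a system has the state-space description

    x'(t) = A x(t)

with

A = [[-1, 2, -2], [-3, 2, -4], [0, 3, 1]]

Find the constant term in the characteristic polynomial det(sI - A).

Expand det(sI - A) for the 3×3 matrix.
p(s) = s^3 - 2s^2 + 17s - 10.
(Check: constant term = det(-A) = (-1)^3 det A = -10; coefficient of s^2 = -tr A = -2.)
The constant term is -10.

-10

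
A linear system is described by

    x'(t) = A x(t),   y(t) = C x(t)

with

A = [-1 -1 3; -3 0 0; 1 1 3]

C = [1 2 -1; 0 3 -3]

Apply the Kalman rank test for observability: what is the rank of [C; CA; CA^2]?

3

CA = [[-8, -2, 0], [-12, -3, -9]]
CA^2 = [[14, 8, -24], [12, 3, -63]]
Observability matrix O = [C; CA; CA^2] = [[1, 2, -1], [0, 3, -3], [-8, -2, 0], [-12, -3, -9], [14, 8, -24], [12, 3, -63]]
Take the 3×3 submatrix of O formed by rows 1, 2, 3: [[1, 2, -1], [0, 3, -3], [-8, -2, 0]]. Its determinant is 1·(3·0 - (-3)·(-2)) - 2·(0·0 - (-3)·(-8)) + (-1)·(0·(-2) - 3·(-8)) = 1·(-6) - 2·(-24) + (-1)·24 = 18 ≠ 0.
So rank(O) ≥ 3; since O has 3 columns, rank(O) = 3.
rank(O) = 3 = n, so the pair (A, C) is completely observable.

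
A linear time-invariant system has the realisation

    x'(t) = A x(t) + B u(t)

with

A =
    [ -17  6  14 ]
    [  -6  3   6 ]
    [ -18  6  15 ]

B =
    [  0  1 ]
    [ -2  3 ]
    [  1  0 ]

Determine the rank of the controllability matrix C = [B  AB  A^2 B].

2

AB = [[2, 1], [0, 3], [3, 0]]
A^2B = [[8, 1], [6, 3], [9, 0]]
Controllability matrix C = [B  AB  A^2B] = [[0, 1, 2, 1, 8, 1], [-2, 3, 0, 3, 6, 3], [1, 0, 3, 0, 9, 0]]
The rows r1, r2, r3 of C are linearly dependent: -3·r1 + r2 + 2·r3 = 0 (check each entry), so rank(C) ≤ 2.
The 2×2 minor from rows 1, 2, columns 1, 2 is 0·3 - 1·(-2) = 0 - (-2) = 2 ≠ 0, so rank(C) = 2.
rank(C) = 2 < n = 3, so the pair (A, B) is not completely controllable.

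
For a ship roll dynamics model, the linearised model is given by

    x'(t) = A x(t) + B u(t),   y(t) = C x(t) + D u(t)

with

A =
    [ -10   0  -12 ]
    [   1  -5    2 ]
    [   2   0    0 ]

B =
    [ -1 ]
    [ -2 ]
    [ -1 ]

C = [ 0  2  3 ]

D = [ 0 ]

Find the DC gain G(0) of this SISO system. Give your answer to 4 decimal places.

G(0) = C(-A)^{-1}B + D = -C A^{-1} B + D.
det A = -120, so A^{-1} = (1/-120)·adj(A) = [[0, 0, 1/2], [-1/30, -1/5, -1/15], [-1/12, 0, -5/12]]
A^{-1} B = [-1/2, 1/2, 1/2]^T
C A^{-1} B = 5/2
G(0) = D - C A^{-1} B = 0 - (5/2) = -5/2 ≈ -2.5000

-2.5000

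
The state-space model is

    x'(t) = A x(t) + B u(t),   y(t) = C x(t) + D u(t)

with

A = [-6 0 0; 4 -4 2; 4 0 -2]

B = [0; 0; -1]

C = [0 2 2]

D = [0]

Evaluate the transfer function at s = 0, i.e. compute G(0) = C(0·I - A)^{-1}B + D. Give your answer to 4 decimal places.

G(0) = C(-A)^{-1}B + D = -C A^{-1} B + D.
det A = -48, so A^{-1} = (1/-48)·adj(A) = [[-1/6, 0, 0], [-1/3, -1/4, -1/4], [-1/3, 0, -1/2]]
A^{-1} B = [0, 1/4, 1/2]^T
C A^{-1} B = 3/2
G(0) = D - C A^{-1} B = 0 - (3/2) = -3/2 ≈ -1.5000

-1.5000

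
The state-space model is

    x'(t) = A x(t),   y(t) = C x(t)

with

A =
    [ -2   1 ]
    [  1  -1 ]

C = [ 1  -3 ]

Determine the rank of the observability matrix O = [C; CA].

2

CA = [[-5, 4]]
Observability matrix O = [C; CA] = [[1, -3], [-5, 4]]
det(O) = 1·4 - (-3)·(-5) = 4 - 15 = -11 ≠ 0, so rank(O) = 2.
rank(O) = 2 = n, so the pair (A, C) is completely observable.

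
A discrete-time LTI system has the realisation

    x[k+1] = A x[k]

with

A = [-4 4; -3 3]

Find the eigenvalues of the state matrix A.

det(zI - A) = z^2 - (tr A)z + det A, with tr A = (-4) + 3 = -1 and det A = (-4)·3 - 4·(-3) = -12 - (-12) = 0.
So p(z) = det(zI - A) = z^2 + z.
Factor z^2 + z: two numbers with sum -1 and product 0 are 0 and -1, so z^2 + z = z(z + 1).
Hence p(z) = z (z + 1), with roots -1, 0.

-1, 0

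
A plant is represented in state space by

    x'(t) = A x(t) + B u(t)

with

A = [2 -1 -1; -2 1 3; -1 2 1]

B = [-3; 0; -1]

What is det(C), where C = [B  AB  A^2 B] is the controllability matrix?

AB = [[-5], [3], [2]]
A^2B = [[-15], [19], [13]]
Controllability matrix C = [B  AB  A^2B] = [[-3, -5, -15], [0, 3, 19], [-1, 2, 13]]
Expanding along the first row, det(C) = (-3)·(3·13 - 19·2) - (-5)·(0·13 - 19·(-1)) + (-15)·(0·2 - 3·(-1)) = (-3)·1 - (-5)·19 + (-15)·3 = 47
Since det(C) ≠ 0, rank(C) = 3 and the system is completely controllable.

47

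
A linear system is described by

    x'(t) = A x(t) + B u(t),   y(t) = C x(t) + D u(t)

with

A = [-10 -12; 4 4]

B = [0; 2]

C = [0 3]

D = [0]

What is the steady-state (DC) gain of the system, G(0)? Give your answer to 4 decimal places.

7.5000

G(0) = C(-A)^{-1}B + D = -C A^{-1} B + D.
det A = 8, so A^{-1} = (1/8)·adj(A) = [[1/2, 3/2], [-1/2, -5/4]]
A^{-1} B = [3, -5/2]^T
C A^{-1} B = -15/2
G(0) = D - C A^{-1} B = 0 - (-15/2) = 15/2 ≈ 7.5000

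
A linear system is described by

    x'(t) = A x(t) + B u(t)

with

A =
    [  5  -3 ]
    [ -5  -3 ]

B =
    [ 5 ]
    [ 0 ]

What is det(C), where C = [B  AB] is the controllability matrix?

-125

AB = [[25], [-25]]
Controllability matrix C = [B  AB] = [[5, 25], [0, -25]]
det(C) = 5·(-25) - 25·0 = -125 - 0 = -125
Since det(C) ≠ 0, rank(C) = 2 and the system is completely controllable.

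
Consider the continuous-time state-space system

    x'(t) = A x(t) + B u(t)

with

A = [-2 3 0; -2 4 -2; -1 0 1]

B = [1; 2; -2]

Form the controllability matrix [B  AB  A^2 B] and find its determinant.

AB = [[4], [10], [-3]]
A^2B = [[22], [38], [-7]]
Controllability matrix C = [B  AB  A^2B] = [[1, 4, 22], [2, 10, 38], [-2, -3, -7]]
Expanding along the first row, det(C) = 1·(10·(-7) - 38·(-3)) - 4·(2·(-7) - 38·(-2)) + 22·(2·(-3) - 10·(-2)) = 1·44 - 4·62 + 22·14 = 104
Since det(C) ≠ 0, rank(C) = 3 and the system is completely controllable.

104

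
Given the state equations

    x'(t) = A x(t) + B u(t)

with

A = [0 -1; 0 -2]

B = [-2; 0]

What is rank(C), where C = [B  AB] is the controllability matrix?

1

AB = [[0], [0]]
Controllability matrix C = [B  AB] = [[-2, 0], [0, 0]]
Every column of C is a scalar multiple of column 1 = [-2, 0] (multipliers 1, 0), so the columns span a one-dimensional space.
C ≠ 0, hence rank(C) = 1.
rank(C) = 1 < n = 2, so the pair (A, B) is not completely controllable.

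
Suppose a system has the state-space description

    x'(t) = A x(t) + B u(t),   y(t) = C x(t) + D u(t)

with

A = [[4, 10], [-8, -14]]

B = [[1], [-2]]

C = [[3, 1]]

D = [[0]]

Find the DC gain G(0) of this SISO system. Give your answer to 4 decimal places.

G(0) = C(-A)^{-1}B + D = -C A^{-1} B + D.
det A = 24, so A^{-1} = (1/24)·adj(A) = [[-7/12, -5/12], [1/3, 1/6]]
A^{-1} B = [1/4, 0]^T
C A^{-1} B = 3/4
G(0) = D - C A^{-1} B = 0 - (3/4) = -3/4 ≈ -0.7500

-0.7500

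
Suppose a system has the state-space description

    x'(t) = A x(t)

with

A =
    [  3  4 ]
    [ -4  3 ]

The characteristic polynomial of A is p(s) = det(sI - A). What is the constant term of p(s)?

For a 2×2 matrix, det(sI - A) = s^2 - (tr A)s + det A.
tr A = 6, det A = 25.
So p(s) = s^2 - 6s + 25.
The constant term is 25.

25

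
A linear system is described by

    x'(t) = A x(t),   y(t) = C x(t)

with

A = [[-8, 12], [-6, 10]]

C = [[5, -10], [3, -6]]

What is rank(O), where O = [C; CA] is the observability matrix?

CA = [[20, -40], [12, -24]]
Observability matrix O = [C; CA] = [[5, -10], [3, -6], [20, -40], [12, -24]]
Every row of O is a scalar multiple of row 1 = [5, -10] (multipliers 1, 3/5, 4, 12/5), so the rows span a one-dimensional space.
O ≠ 0, hence rank(O) = 1.
rank(O) = 1 < n = 2, so the pair (A, C) is not completely observable.

1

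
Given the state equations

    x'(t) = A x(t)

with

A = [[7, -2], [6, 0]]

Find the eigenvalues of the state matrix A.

3, 4

det(sI - A) = s^2 - (tr A)s + det A, with tr A = 7 + 0 = 7 and det A = 7·0 - (-2)·6 = 0 - (-12) = 12.
So p(s) = det(sI - A) = s^2 - 7s + 12.
Factor s^2 - 7s + 12: two numbers with sum 7 and product 12 are 4 and 3, so s^2 - 7s + 12 = (s - 4)(s - 3).
Hence p(s) = (s - 4) (s - 3), with roots 3, 4.
At least one eigenvalue has non-negative real part, so the system is not asymptotically stable.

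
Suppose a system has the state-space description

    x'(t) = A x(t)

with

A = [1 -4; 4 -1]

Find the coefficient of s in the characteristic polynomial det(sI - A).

0

For a 2×2 matrix, det(sI - A) = s^2 - (tr A)s + det A.
tr A = 0, det A = 15.
So p(s) = s^2 + 15.
The coefficient of s is 0.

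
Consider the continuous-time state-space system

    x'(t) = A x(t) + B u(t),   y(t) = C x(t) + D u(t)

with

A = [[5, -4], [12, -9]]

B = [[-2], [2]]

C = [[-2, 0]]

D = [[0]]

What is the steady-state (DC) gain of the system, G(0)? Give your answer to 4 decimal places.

17.3333

G(0) = C(-A)^{-1}B + D = -C A^{-1} B + D.
det A = 3, so A^{-1} = (1/3)·adj(A) = [[-3, 4/3], [-4, 5/3]]
A^{-1} B = [26/3, 34/3]^T
C A^{-1} B = -52/3
G(0) = D - C A^{-1} B = 0 - (-52/3) = 52/3 ≈ 17.3333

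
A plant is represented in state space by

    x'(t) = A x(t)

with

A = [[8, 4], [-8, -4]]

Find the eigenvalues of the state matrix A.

det(sI - A) = s^2 - (tr A)s + det A, with tr A = 8 + (-4) = 4 and det A = 8·(-4) - 4·(-8) = -32 - (-32) = 0.
So p(s) = det(sI - A) = s^2 - 4s.
Factor s^2 - 4s: two numbers with sum 4 and product 0 are 4 and 0, so s^2 - 4s = s(s - 4).
Hence p(s) = s (s - 4), with roots 0, 4.
At least one eigenvalue has non-negative real part, so the system is not asymptotically stable.

0, 4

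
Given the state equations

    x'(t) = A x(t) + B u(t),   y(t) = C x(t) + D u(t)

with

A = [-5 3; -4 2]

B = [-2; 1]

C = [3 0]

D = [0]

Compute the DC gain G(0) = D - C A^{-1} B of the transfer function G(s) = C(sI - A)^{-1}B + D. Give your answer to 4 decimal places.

10.5000

G(0) = C(-A)^{-1}B + D = -C A^{-1} B + D.
det A = 2, so A^{-1} = (1/2)·adj(A) = [[1, -3/2], [2, -5/2]]
A^{-1} B = [-7/2, -13/2]^T
C A^{-1} B = -21/2
G(0) = D - C A^{-1} B = 0 - (-21/2) = 21/2 ≈ 10.5000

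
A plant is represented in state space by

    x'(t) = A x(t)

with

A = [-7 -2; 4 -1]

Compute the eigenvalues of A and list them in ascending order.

-5, -3

det(sI - A) = s^2 - (tr A)s + det A, with tr A = (-7) + (-1) = -8 and det A = (-7)·(-1) - (-2)·4 = 7 - (-8) = 15.
So p(s) = det(sI - A) = s^2 + 8s + 15.
Factor s^2 + 8s + 15: two numbers with sum -8 and product 15 are -3 and -5, so s^2 + 8s + 15 = (s + 3)(s + 5).
Hence p(s) = (s + 3) (s + 5), with roots -5, -3.
All eigenvalues have negative real part, so the system is asymptotically stable.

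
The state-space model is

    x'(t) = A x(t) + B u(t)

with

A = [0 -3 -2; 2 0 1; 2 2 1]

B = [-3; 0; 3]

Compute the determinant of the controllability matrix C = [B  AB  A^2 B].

351

AB = [[-6], [-3], [-3]]
A^2B = [[15], [-15], [-21]]
Controllability matrix C = [B  AB  A^2B] = [[-3, -6, 15], [0, -3, -15], [3, -3, -21]]
Expanding along the first row, det(C) = (-3)·((-3)·(-21) - (-15)·(-3)) - (-6)·(0·(-21) - (-15)·3) + 15·(0·(-3) - (-3)·3) = (-3)·18 - (-6)·45 + 15·9 = 351
Since det(C) ≠ 0, rank(C) = 3 and the system is completely controllable.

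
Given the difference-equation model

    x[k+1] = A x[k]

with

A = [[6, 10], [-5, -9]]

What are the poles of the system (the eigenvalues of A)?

det(zI - A) = z^2 - (tr A)z + det A, with tr A = 6 + (-9) = -3 and det A = 6·(-9) - 10·(-5) = -54 - (-50) = -4.
So p(z) = det(zI - A) = z^2 + 3z - 4.
Factor z^2 + 3z - 4: two numbers with sum -3 and product -4 are 1 and -4, so z^2 + 3z - 4 = (z - 1)(z + 4).
Hence p(z) = (z - 1) (z + 4), with roots -4, 1.

-4, 1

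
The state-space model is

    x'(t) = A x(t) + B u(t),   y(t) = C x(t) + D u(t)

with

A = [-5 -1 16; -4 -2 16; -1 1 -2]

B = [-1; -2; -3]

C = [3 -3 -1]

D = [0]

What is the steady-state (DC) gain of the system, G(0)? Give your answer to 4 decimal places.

5.0000

G(0) = C(-A)^{-1}B + D = -C A^{-1} B + D.
det A = -12, so A^{-1} = (1/-12)·adj(A) = [[1, -7/6, -4/3], [2, -13/6, -4/3], [1/2, -1/2, -1/2]]
A^{-1} B = [16/3, 19/3, 2]^T
C A^{-1} B = -5
G(0) = D - C A^{-1} B = 0 - (-5) = 5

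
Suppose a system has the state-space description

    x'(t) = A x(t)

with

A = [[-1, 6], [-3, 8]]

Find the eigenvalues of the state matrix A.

2, 5

det(sI - A) = s^2 - (tr A)s + det A, with tr A = (-1) + 8 = 7 and det A = (-1)·8 - 6·(-3) = -8 - (-18) = 10.
So p(s) = det(sI - A) = s^2 - 7s + 10.
Factor s^2 - 7s + 10: two numbers with sum 7 and product 10 are 5 and 2, so s^2 - 7s + 10 = (s - 5)(s - 2).
Hence p(s) = (s - 5) (s - 2), with roots 2, 5.
At least one eigenvalue has non-negative real part, so the system is not asymptotically stable.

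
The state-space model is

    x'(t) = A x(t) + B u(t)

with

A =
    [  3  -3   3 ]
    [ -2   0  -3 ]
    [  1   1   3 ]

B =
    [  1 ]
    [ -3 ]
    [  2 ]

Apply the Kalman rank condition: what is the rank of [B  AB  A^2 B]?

3

AB = [[18], [-8], [4]]
A^2B = [[90], [-48], [22]]
Controllability matrix C = [B  AB  A^2B] = [[1, 18, 90], [-3, -8, -48], [2, 4, 22]]
det(C) = 1·((-8)·22 - (-48)·4) - 18·((-3)·22 - (-48)·2) + 90·((-3)·4 - (-8)·2) = 1·16 - 18·30 + 90·4 = -164 ≠ 0, so rank(C) = 3.
rank(C) = 3 = n, so the pair (A, B) is completely controllable.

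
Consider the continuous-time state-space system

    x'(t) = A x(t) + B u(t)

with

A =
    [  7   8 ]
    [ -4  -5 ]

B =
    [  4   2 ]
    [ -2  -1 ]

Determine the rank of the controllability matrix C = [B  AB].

AB = [[12, 6], [-6, -3]]
Controllability matrix C = [B  AB] = [[4, 2, 12, 6], [-2, -1, -6, -3]]
Every column of C is a scalar multiple of column 1 = [4, -2] (multipliers 1, 1/2, 3, 3/2), so the columns span a one-dimensional space.
C ≠ 0, hence rank(C) = 1.
rank(C) = 1 < n = 2, so the pair (A, B) is not completely controllable.

1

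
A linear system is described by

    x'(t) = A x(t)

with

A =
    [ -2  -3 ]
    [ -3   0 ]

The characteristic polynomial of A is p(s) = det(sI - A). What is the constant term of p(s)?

-9

For a 2×2 matrix, det(sI - A) = s^2 - (tr A)s + det A.
tr A = -2, det A = -9.
So p(s) = s^2 + 2s - 9.
The constant term is -9.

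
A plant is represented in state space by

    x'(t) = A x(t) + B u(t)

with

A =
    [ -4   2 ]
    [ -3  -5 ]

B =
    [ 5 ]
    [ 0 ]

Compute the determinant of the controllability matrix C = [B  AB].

AB = [[-20], [-15]]
Controllability matrix C = [B  AB] = [[5, -20], [0, -15]]
det(C) = 5·(-15) - (-20)·0 = -75 - 0 = -75
Since det(C) ≠ 0, rank(C) = 2 and the system is completely controllable.

-75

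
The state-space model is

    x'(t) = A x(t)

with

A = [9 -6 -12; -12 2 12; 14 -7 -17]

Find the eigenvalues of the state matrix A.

det(sI - A) = s^3 - (tr A)s^2 + (M11 + M22 + M33)s - det A, where Mii is the 2×2 principal minor of A obtained by deleting row i and column i.
tr A = 9 + 2 + (-17) = -6; M11 = 2·(-17) - 12·(-7) = -34 - (-84) = 50; M22 = 9·(-17) - (-12)·14 = -153 - (-168) = 15; M33 = 9·2 - (-6)·(-12) = 18 - 72 = -54; sum of minors = 11.
det A = 9·(2·(-17) - 12·(-7)) - (-6)·((-12)·(-17) - 12·14) + (-12)·((-12)·(-7) - 2·14) = 9·50 - (-6)·36 + (-12)·56 = -6.
So p(s) = det(sI - A) = s^3 + 6s^2 + 11s + 6.
Rational-root test: any integer root divides 6. Testing small divisors, s = -1 works: p(-1) = -1 + 6 + (-11) + 6 = 0, so (s + 1) is a factor.
Dividing, p(s) = (s + 1)(s^2 + 5s + 6).
Factor s^2 + 5s + 6: two numbers with sum -5 and product 6 are -2 and -3, so s^2 + 5s + 6 = (s + 2)(s + 3).
Hence p(s) = (s + 1) (s + 2) (s + 3), with roots -3, -2, -1.
All eigenvalues have negative real part, so the system is asymptotically stable.

-3, -2, -1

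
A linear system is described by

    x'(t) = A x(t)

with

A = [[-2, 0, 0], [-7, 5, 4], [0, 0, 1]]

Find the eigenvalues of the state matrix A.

-2, 1, 5

det(sI - A) = s^3 - (tr A)s^2 + (M11 + M22 + M33)s - det A, where Mii is the 2×2 principal minor of A obtained by deleting row i and column i.
tr A = (-2) + 5 + 1 = 4; M11 = 5·1 - 4·0 = 5 - 0 = 5; M22 = (-2)·1 - 0·0 = -2 - 0 = -2; M33 = (-2)·5 - 0·(-7) = -10 - 0 = -10; sum of minors = -7.
det A = (-2)·(5·1 - 4·0) - 0·((-7)·1 - 4·0) + 0·((-7)·0 - 5·0) = (-2)·5 - 0·(-7) + 0·0 = -10.
So p(s) = det(sI - A) = s^3 - 4s^2 - 7s + 10.
Rational-root test: any integer root divides 10. Testing small divisors, s = 1 works: p(1) = 1 + (-4) + (-7) + 10 = 0, so (s - 1) is a factor.
Dividing, p(s) = (s - 1)(s^2 - 3s - 10).
Factor s^2 - 3s - 10: two numbers with sum 3 and product -10 are 5 and -2, so s^2 - 3s - 10 = (s - 5)(s + 2).
Hence p(s) = (s - 5) (s - 1) (s + 2), with roots -2, 1, 5.
At least one eigenvalue has non-negative real part, so the system is not asymptotically stable.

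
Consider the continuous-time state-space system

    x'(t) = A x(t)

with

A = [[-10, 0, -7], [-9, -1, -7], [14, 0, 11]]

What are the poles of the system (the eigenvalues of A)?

-3, -1, 4

det(sI - A) = s^3 - (tr A)s^2 + (M11 + M22 + M33)s - det A, where Mii is the 2×2 principal minor of A obtained by deleting row i and column i.
tr A = (-10) + (-1) + 11 = 0; M11 = (-1)·11 - (-7)·0 = -11 - 0 = -11; M22 = (-10)·11 - (-7)·14 = -110 - (-98) = -12; M33 = (-10)·(-1) - 0·(-9) = 10 - 0 = 10; sum of minors = -13.
det A = (-10)·((-1)·11 - (-7)·0) - 0·((-9)·11 - (-7)·14) + (-7)·((-9)·0 - (-1)·14) = (-10)·(-11) - 0·(-1) + (-7)·14 = 12.
So p(s) = det(sI - A) = s^3 - 13s - 12.
Rational-root test: any integer root divides -12. Testing small divisors, s = -1 works: p(-1) = -1 + 0 + 13 + (-12) = 0, so (s + 1) is a factor.
Dividing, p(s) = (s + 1)(s^2 - s - 12).
Factor s^2 - s - 12: two numbers with sum 1 and product -12 are 4 and -3, so s^2 - s - 12 = (s - 4)(s + 3).
Hence p(s) = (s - 4) (s + 1) (s + 3), with roots -3, -1, 4.
At least one eigenvalue has non-negative real part, so the system is not asymptotically stable.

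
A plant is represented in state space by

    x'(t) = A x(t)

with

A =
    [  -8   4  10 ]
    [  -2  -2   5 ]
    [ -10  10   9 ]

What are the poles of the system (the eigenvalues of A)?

-4, -1, 4

det(sI - A) = s^3 - (tr A)s^2 + (M11 + M22 + M33)s - det A, where Mii is the 2×2 principal minor of A obtained by deleting row i and column i.
tr A = (-8) + (-2) + 9 = -1; M11 = (-2)·9 - 5·10 = -18 - 50 = -68; M22 = (-8)·9 - 10·(-10) = -72 - (-100) = 28; M33 = (-8)·(-2) - 4·(-2) = 16 - (-8) = 24; sum of minors = -16.
det A = (-8)·((-2)·9 - 5·10) - 4·((-2)·9 - 5·(-10)) + 10·((-2)·10 - (-2)·(-10)) = (-8)·(-68) - 4·32 + 10·(-40) = 16.
So p(s) = det(sI - A) = s^3 + s^2 - 16s - 16.
Rational-root test: any integer root divides -16. Testing small divisors, s = -1 works: p(-1) = -1 + 1 + 16 + (-16) = 0, so (s + 1) is a factor.
Dividing, p(s) = (s + 1)(s^2 - 16).
Factor s^2 - 16: two numbers with sum 0 and product -16 are 4 and -4, so s^2 - 16 = (s - 4)(s + 4).
Hence p(s) = (s - 4) (s + 1) (s + 4), with roots -4, -1, 4.
At least one eigenvalue has non-negative real part, so the system is not asymptotically stable.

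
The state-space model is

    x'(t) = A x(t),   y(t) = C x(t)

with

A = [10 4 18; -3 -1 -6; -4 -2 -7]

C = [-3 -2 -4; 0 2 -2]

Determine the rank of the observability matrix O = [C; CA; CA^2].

2

CA = [[-8, -2, -14], [2, 2, 2]]
CA^2 = [[-18, -2, -34], [6, 2, 10]]
Observability matrix O = [C; CA; CA^2] = [[-3, -2, -4], [0, 2, -2], [-8, -2, -14], [2, 2, 2], [-18, -2, -34], [6, 2, 10]]
The columns c1, c2, c3 of O are linearly dependent: -2·c1 + c2 + c3 = 0 (check each entry), so rank(O) ≤ 2.
The 2×2 minor from rows 1, 2, columns 1, 2 is (-3)·2 - (-2)·0 = -6 - 0 = -6 ≠ 0, so rank(O) = 2.
rank(O) = 2 < n = 3, so the pair (A, C) is not completely observable.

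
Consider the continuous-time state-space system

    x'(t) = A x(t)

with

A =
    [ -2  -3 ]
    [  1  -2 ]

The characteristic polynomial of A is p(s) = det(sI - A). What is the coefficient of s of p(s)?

4

For a 2×2 matrix, det(sI - A) = s^2 - (tr A)s + det A.
tr A = -4, det A = 7.
So p(s) = s^2 + 4s + 7.
The coefficient of s is 4.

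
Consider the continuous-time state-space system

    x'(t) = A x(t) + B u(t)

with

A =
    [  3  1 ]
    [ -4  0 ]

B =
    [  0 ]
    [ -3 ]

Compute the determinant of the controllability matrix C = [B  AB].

AB = [[-3], [0]]
Controllability matrix C = [B  AB] = [[0, -3], [-3, 0]]
det(C) = 0·0 - (-3)·(-3) = 0 - 9 = -9
Since det(C) ≠ 0, rank(C) = 2 and the system is completely controllable.

-9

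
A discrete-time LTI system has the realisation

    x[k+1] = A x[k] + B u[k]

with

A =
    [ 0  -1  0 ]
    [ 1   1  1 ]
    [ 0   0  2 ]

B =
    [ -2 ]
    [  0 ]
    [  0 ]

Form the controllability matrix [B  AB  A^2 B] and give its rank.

AB = [[0], [-2], [0]]
A^2B = [[2], [-2], [0]]
Controllability matrix C = [B  AB  A^2B] = [[-2, 0, 2], [0, -2, -2], [0, 0, 0]]
Row 3 of C is identically zero, so rank(C) ≤ 2.
The 2×2 minor from rows 1, 2, columns 1, 2 is (-2)·(-2) - 0·0 = 4 - 0 = 4 ≠ 0, so rank(C) = 2.
rank(C) = 2 < n = 3, so the pair (A, B) is not completely controllable.

2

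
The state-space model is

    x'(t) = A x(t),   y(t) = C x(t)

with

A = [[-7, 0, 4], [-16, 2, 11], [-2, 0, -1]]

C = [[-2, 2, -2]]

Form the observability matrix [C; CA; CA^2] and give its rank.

CA = [[-14, 4, 16]]
CA^2 = [[2, 8, -28]]
Observability matrix O = [C; CA; CA^2] = [[-2, 2, -2], [-14, 4, 16], [2, 8, -28]]
The columns c1, c2, c3 of O are linearly dependent: 2·c1 + 3·c2 + c3 = 0 (check each entry), so rank(O) ≤ 2.
The 2×2 minor from rows 1, 2, columns 1, 2 is (-2)·4 - 2·(-14) = -8 - (-28) = 20 ≠ 0, so rank(O) = 2.
rank(O) = 2 < n = 3, so the pair (A, C) is not completely observable.

2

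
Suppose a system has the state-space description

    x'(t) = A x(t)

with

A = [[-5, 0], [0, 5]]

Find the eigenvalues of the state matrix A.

det(sI - A) = s^2 - (tr A)s + det A, with tr A = (-5) + 5 = 0 and det A = (-5)·5 - 0·0 = -25 - 0 = -25.
So p(s) = det(sI - A) = s^2 - 25.
Factor s^2 - 25: two numbers with sum 0 and product -25 are 5 and -5, so s^2 - 25 = (s - 5)(s + 5).
Hence p(s) = (s - 5) (s + 5), with roots -5, 5.
At least one eigenvalue has non-negative real part, so the system is not asymptotically stable.

-5, 5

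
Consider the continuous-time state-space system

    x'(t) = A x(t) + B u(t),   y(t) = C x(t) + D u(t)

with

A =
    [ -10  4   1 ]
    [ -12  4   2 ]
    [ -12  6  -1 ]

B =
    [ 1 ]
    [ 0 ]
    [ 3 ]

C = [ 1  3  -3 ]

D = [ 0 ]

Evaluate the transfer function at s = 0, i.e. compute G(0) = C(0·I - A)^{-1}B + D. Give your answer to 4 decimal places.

-5.0000

G(0) = C(-A)^{-1}B + D = -C A^{-1} B + D.
det A = -8, so A^{-1} = (1/-8)·adj(A) = [[2, -5/4, -1/2], [9/2, -11/4, -1], [3, -3/2, -1]]
A^{-1} B = [1/2, 3/2, 0]^T
C A^{-1} B = 5
G(0) = D - C A^{-1} B = 0 - (5) = -5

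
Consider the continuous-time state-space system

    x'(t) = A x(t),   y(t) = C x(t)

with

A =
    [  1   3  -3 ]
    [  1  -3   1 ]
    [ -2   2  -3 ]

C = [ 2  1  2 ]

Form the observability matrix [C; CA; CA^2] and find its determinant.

-975

CA = [[-1, 7, -11]]
CA^2 = [[28, -46, 43]]
Observability matrix O = [C; CA; CA^2] = [[2, 1, 2], [-1, 7, -11], [28, -46, 43]]
Expanding along the first row, det(O) = 2·(7·43 - (-11)·(-46)) - 1·((-1)·43 - (-11)·28) + 2·((-1)·(-46) - 7·28) = 2·(-205) - 1·265 + 2·(-150) = -975
Since det(O) ≠ 0, rank(O) = 3 and the system is completely observable.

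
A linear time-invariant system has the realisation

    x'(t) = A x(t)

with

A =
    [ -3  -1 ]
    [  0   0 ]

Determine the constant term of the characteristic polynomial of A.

0

For a 2×2 matrix, det(sI - A) = s^2 - (tr A)s + det A.
tr A = -3, det A = 0.
So p(s) = s^2 + 3s.
The constant term is 0.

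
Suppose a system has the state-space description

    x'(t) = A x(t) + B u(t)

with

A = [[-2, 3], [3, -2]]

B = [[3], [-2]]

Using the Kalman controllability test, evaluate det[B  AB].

15

AB = [[-12], [13]]
Controllability matrix C = [B  AB] = [[3, -12], [-2, 13]]
det(C) = 3·13 - (-12)·(-2) = 39 - 24 = 15
Since det(C) ≠ 0, rank(C) = 2 and the system is completely controllable.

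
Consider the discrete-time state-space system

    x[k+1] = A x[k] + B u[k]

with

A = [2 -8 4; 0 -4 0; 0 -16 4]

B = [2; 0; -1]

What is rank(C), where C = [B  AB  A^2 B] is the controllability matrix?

AB = [[0], [0], [-4]]
A^2B = [[-16], [0], [-16]]
Controllability matrix C = [B  AB  A^2B] = [[2, 0, -16], [0, 0, 0], [-1, -4, -16]]
Row 2 of C is identically zero, so rank(C) ≤ 2.
The 2×2 minor from rows 1, 3, columns 1, 2 is 2·(-4) - 0·(-1) = -8 - 0 = -8 ≠ 0, so rank(C) = 2.
rank(C) = 2 < n = 3, so the pair (A, B) is not completely controllable.

2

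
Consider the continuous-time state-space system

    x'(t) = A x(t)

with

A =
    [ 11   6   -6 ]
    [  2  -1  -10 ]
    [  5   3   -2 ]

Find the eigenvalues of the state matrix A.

det(sI - A) = s^3 - (tr A)s^2 + (M11 + M22 + M33)s - det A, where Mii is the 2×2 principal minor of A obtained by deleting row i and column i.
tr A = 11 + (-1) + (-2) = 8; M11 = (-1)·(-2) - (-10)·3 = 2 - (-30) = 32; M22 = 11·(-2) - (-6)·5 = -22 - (-30) = 8; M33 = 11·(-1) - 6·2 = -11 - 12 = -23; sum of minors = 17.
det A = 11·((-1)·(-2) - (-10)·3) - 6·(2·(-2) - (-10)·5) + (-6)·(2·3 - (-1)·5) = 11·32 - 6·46 + (-6)·11 = 10.
So p(s) = det(sI - A) = s^3 - 8s^2 + 17s - 10.
Rational-root test: any integer root divides -10. Testing small divisors, s = 1 works: p(1) = 1 + (-8) + 17 + (-10) = 0, so (s - 1) is a factor.
Dividing, p(s) = (s - 1)(s^2 - 7s + 10).
Factor s^2 - 7s + 10: two numbers with sum 7 and product 10 are 5 and 2, so s^2 - 7s + 10 = (s - 5)(s - 2).
Hence p(s) = (s - 5) (s - 2) (s - 1), with roots 1, 2, 5.
At least one eigenvalue has non-negative real part, so the system is not asymptotically stable.

1, 2, 5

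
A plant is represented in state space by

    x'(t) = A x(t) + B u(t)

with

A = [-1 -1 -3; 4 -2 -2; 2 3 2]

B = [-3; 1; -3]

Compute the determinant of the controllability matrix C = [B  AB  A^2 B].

-5732

AB = [[11], [-8], [-9]]
A^2B = [[24], [78], [-20]]
Controllability matrix C = [B  AB  A^2B] = [[-3, 11, 24], [1, -8, 78], [-3, -9, -20]]
Expanding along the first row, det(C) = (-3)·((-8)·(-20) - 78·(-9)) - 11·(1·(-20) - 78·(-3)) + 24·(1·(-9) - (-8)·(-3)) = (-3)·862 - 11·214 + 24·(-33) = -5732
Since det(C) ≠ 0, rank(C) = 3 and the system is completely controllable.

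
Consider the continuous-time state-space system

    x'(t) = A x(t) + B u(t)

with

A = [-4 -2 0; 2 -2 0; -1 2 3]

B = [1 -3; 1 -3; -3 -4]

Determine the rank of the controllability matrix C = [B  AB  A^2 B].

AB = [[-6, 18], [0, 0], [-8, -15]]
A^2B = [[24, -72], [-12, 36], [-18, -63]]
Controllability matrix C = [B  AB  A^2B] = [[1, -3, -6, 18, 24, -72], [1, -3, 0, 0, -12, 36], [-3, -4, -8, -15, -18, -63]]
Take the 3×3 submatrix of C formed by columns 1, 2, 3: [[1, -3, -6], [1, -3, 0], [-3, -4, -8]]. Its determinant is 1·((-3)·(-8) - 0·(-4)) - (-3)·(1·(-8) - 0·(-3)) + (-6)·(1·(-4) - (-3)·(-3)) = 1·24 - (-3)·(-8) + (-6)·(-13) = 78 ≠ 0.
So rank(C) ≥ 3; since C has 3 rows, rank(C) = 3.
rank(C) = 3 = n, so the pair (A, B) is completely controllable.

3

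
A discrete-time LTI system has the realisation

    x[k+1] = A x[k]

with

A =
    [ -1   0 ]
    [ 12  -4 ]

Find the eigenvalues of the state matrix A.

-4, -1

det(zI - A) = z^2 - (tr A)z + det A, with tr A = (-1) + (-4) = -5 and det A = (-1)·(-4) - 0·12 = 4 - 0 = 4.
So p(z) = det(zI - A) = z^2 + 5z + 4.
Factor z^2 + 5z + 4: two numbers with sum -5 and product 4 are -1 and -4, so z^2 + 5z + 4 = (z + 1)(z + 4).
Hence p(z) = (z + 1) (z + 4), with roots -4, -1.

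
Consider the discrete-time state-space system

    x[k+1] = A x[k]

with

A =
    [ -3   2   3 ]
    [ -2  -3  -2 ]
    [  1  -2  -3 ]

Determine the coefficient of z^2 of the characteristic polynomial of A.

9

Expand det(zI - A) for the 3×3 matrix.
p(z) = z^3 + 9z^2 + 24z + 10.
(Check: constant term = det(-A) = (-1)^3 det A = 10; coefficient of z^2 = -tr A = 9.)
The coefficient of z^2 is 9.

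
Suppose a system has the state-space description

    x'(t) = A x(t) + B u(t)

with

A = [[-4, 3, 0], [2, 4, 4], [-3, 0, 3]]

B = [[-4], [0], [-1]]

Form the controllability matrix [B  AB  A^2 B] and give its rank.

3

AB = [[16], [-12], [9]]
A^2B = [[-100], [20], [-21]]
Controllability matrix C = [B  AB  A^2B] = [[-4, 16, -100], [0, -12, 20], [-1, 9, -21]]
det(C) = (-4)·((-12)·(-21) - 20·9) - 16·(0·(-21) - 20·(-1)) + (-100)·(0·9 - (-12)·(-1)) = (-4)·72 - 16·20 + (-100)·(-12) = 592 ≠ 0, so rank(C) = 3.
rank(C) = 3 = n, so the pair (A, B) is completely controllable.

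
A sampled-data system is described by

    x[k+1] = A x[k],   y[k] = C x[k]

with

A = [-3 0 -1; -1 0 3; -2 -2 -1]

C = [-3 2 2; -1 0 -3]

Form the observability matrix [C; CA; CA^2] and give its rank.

CA = [[3, -4, 7], [9, 6, 4]]
CA^2 = [[-19, -14, -22], [-41, -8, 5]]
Observability matrix O = [C; CA; CA^2] = [[-3, 2, 2], [-1, 0, -3], [3, -4, 7], [9, 6, 4], [-19, -14, -22], [-41, -8, 5]]
Take the 3×3 submatrix of O formed by rows 1, 2, 3: [[-3, 2, 2], [-1, 0, -3], [3, -4, 7]]. Its determinant is (-3)·(0·7 - (-3)·(-4)) - 2·((-1)·7 - (-3)·3) + 2·((-1)·(-4) - 0·3) = (-3)·(-12) - 2·2 + 2·4 = 40 ≠ 0.
So rank(O) ≥ 3; since O has 3 columns, rank(O) = 3.
rank(O) = 3 = n, so the pair (A, C) is completely observable.

3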